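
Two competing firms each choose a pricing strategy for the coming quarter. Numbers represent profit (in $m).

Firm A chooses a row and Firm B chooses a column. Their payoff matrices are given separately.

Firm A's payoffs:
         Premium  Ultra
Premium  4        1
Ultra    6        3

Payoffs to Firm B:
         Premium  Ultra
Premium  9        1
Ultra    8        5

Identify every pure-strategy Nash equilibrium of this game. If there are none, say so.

Check each profile: it is a Nash equilibrium iff no player can strictly gain by switching unilaterally.
(Premium, Premium): Firm A can switch to Ultra (4 → 6). Not NE.
(Premium, Ultra): Firm A can switch to Ultra (1 → 3). Not NE.
(Ultra, Premium): Firm A gets 6, best alternative 4; Firm B gets 8, best alternative 5. No profitable deviation — NE.
(Ultra, Ultra): Firm B can switch to Premium (5 → 8). Not NE.

The unique pure-strategy Nash equilibrium is (Ultra, Premium).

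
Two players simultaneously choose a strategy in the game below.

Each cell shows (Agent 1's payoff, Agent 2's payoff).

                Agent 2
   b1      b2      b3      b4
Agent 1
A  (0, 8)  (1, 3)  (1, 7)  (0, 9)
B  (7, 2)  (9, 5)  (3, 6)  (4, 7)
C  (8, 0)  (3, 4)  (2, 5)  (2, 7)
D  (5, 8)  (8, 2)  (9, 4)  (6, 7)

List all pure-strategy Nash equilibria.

Check each profile: it is a Nash equilibrium iff no player can strictly gain by switching unilaterally.
(A, b1): Agent 1 can switch to B (0 → 7). Not NE.
(A, b2): Agent 1 can switch to B (1 → 9). Not NE.
(A, b3): Agent 1 can switch to B (1 → 3). Not NE.
(A, b4): Agent 1 can switch to B (0 → 4). Not NE.
(B, b1): Agent 1 can switch to C (7 → 8). Not NE.
(B, b2): Agent 2 can switch to b3 (5 → 6). Not NE.
(B, b3): Agent 1 can switch to D (3 → 9). Not NE.
(B, b4): Agent 1 can switch to D (4 → 6). Not NE.
(The remaining 8 profiles each have a profitable deviation by the same check.)

There is no pure-strategy Nash equilibrium.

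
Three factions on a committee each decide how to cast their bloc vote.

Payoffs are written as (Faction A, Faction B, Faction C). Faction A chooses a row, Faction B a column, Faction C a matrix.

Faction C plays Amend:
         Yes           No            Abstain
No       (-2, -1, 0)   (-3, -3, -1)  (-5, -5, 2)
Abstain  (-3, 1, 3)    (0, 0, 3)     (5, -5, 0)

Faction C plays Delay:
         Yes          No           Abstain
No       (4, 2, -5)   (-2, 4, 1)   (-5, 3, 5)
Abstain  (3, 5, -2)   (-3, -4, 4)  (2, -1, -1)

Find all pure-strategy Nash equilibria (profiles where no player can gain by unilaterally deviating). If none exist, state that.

The pure Nash equilibria are (No, Yes, Amend); (No, No, Delay).

For each player, find the best response to each opponent profile; mutual best responses are the pure NE.
Faction A against (Yes, Amend): payoffs -2, -3 → best response No.
Faction A against (Yes, Delay): payoffs 4, 3 → best response No.
Faction A against (No, Amend): payoffs -3, 0 → best response Abstain.
Faction A against (No, Delay): payoffs -2, -3 → best response No.
Faction A against (Abstain, Amend): payoffs -5, 5 → best response Abstain.
Faction A against (Abstain, Delay): payoffs -5, 2 → best response Abstain.
Faction B against (No, Amend): payoffs -1, -3, -5 → best response Yes.
Faction B against (No, Delay): payoffs 2, 4, 3 → best response No.
Faction B against (Abstain, Amend): payoffs 1, 0, -5 → best response Yes.
Faction B against (Abstain, Delay): payoffs 5, -4, -1 → best response Yes.
Faction C against (No, Yes): payoffs 0, -5 → best response Amend.
Faction C against (No, No): payoffs -1, 1 → best response Delay.
Faction C against (No, Abstain): payoffs 2, 5 → best response Delay.
Faction C against (Abstain, Yes): payoffs 3, -2 → best response Amend.
Faction C against (Abstain, No): payoffs 3, 4 → best response Delay.
Faction C against (Abstain, Abstain): payoffs 0, -1 → best response Amend.
Mutual best responses: (No, Yes, Amend); (No, No, Delay).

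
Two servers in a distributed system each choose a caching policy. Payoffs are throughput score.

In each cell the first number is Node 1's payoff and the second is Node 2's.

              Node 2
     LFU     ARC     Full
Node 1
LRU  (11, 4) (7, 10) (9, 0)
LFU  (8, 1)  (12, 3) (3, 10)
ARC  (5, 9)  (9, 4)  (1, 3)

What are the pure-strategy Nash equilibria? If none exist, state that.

(LRU, LFU): Node 2 can switch to ARC (4 → 10). Not NE.
(LRU, ARC): Node 1 can switch to LFU (7 → 12). Not NE.
(LRU, Full): Node 2 can switch to LFU (0 → 4). Not NE.
(LFU, LFU): Node 1 can switch to LRU (8 → 11). Not NE.
(LFU, ARC): Node 2 can switch to Full (3 → 10). Not NE.
(LFU, Full): Node 1 can switch to LRU (3 → 9). Not NE.
(ARC, LFU): Node 1 can switch to LRU (5 → 11). Not NE.
(ARC, ARC): Node 1 can switch to LFU (9 → 12). Not NE.
(The remaining 1 profile has a profitable deviation by the same check.)

This game has no pure Nash equilibrium.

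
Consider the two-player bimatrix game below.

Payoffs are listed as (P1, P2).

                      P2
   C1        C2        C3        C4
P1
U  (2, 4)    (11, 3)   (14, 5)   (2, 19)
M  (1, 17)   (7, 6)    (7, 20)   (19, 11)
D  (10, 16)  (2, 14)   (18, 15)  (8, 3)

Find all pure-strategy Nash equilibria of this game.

The unique pure-strategy Nash equilibrium is (D, C1).

Check each profile: it is a Nash equilibrium iff no player can strictly gain by switching unilaterally.
(U, C1): P1 can switch to D (2 → 10). Not NE.
(U, C2): P2 can switch to C1 (3 → 4). Not NE.
(U, C3): P1 can switch to D (14 → 18). Not NE.
(U, C4): P1 can switch to M (2 → 19). Not NE.
(M, C1): P1 can switch to U (1 → 2). Not NE.
(M, C2): P1 can switch to U (7 → 11). Not NE.
(M, C3): P1 can switch to U (7 → 14). Not NE.
(M, C4): P2 can switch to C1 (11 → 17). Not NE.
(D, C1): P1 gets 10, best alternative 2; P2 gets 16, best alternative 15. No profitable deviation — NE.
(D, C2): P1 can switch to U (2 → 11). Not NE.
(D, C3): P2 can switch to C1 (15 → 16). Not NE.
(D, C4): P1 can switch to M (8 → 19). Not NE.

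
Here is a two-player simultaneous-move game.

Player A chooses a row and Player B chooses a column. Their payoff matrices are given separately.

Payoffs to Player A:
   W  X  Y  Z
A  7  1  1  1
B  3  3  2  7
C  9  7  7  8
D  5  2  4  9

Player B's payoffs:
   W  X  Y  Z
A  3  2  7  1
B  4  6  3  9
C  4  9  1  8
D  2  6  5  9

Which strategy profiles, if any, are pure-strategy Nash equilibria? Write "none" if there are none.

Player A against W: payoffs 7, 3, 9, 5 → best response C.
Player A against X: payoffs 1, 3, 7, 2 → best response C.
Player A against Y: payoffs 1, 2, 7, 4 → best response C.
Player A against Z: payoffs 1, 7, 8, 9 → best response D.
Player B against A: payoffs 3, 2, 7, 1 → best response Y.
Player B against B: payoffs 4, 6, 3, 9 → best response Z.
Player B against C: payoffs 4, 9, 1, 8 → best response X.
Player B against D: payoffs 2, 6, 5, 9 → best response Z.
Mutual best responses: (C, X); (D, Z).

Pure-strategy Nash equilibria: (C, X), (D, Z)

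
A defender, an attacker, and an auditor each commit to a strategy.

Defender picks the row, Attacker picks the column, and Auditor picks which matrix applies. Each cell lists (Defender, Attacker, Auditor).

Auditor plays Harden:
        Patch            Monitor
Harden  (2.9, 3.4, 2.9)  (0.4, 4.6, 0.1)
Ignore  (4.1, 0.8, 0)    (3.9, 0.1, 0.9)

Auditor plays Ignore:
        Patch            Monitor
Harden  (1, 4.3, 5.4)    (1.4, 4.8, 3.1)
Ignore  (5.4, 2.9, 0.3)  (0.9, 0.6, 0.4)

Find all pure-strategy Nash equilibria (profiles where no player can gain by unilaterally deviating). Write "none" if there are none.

The pure Nash equilibria are (Harden, Monitor, Ignore) and (Ignore, Patch, Ignore).

Mark each player's best response to every combination of opponents' strategies; a profile where every player is best-responding is a pure Nash equilibrium.
Defender against (Patch, Harden): payoffs 2.9, 4.1 → best response Ignore.
Defender against (Patch, Ignore): payoffs 1, 5.4 → best response Ignore.
Defender against (Monitor, Harden): payoffs 0.4, 3.9 → best response Ignore.
Defender against (Monitor, Ignore): payoffs 1.4, 0.9 → best response Harden.
Attacker against (Harden, Harden): payoffs 3.4, 4.6 → best response Monitor.
Attacker against (Harden, Ignore): payoffs 4.3, 4.8 → best response Monitor.
Attacker against (Ignore, Harden): payoffs 0.8, 0.1 → best response Patch.
Attacker against (Ignore, Ignore): payoffs 2.9, 0.6 → best response Patch.
Auditor against (Harden, Patch): payoffs 2.9, 5.4 → best response Ignore.
Auditor against (Harden, Monitor): payoffs 0.1, 3.1 → best response Ignore.
Auditor against (Ignore, Patch): payoffs 0, 0.3 → best response Ignore.
Auditor against (Ignore, Monitor): payoffs 0.9, 0.4 → best response Harden.
Mutual best responses: (Harden, Monitor, Ignore); (Ignore, Patch, Ignore).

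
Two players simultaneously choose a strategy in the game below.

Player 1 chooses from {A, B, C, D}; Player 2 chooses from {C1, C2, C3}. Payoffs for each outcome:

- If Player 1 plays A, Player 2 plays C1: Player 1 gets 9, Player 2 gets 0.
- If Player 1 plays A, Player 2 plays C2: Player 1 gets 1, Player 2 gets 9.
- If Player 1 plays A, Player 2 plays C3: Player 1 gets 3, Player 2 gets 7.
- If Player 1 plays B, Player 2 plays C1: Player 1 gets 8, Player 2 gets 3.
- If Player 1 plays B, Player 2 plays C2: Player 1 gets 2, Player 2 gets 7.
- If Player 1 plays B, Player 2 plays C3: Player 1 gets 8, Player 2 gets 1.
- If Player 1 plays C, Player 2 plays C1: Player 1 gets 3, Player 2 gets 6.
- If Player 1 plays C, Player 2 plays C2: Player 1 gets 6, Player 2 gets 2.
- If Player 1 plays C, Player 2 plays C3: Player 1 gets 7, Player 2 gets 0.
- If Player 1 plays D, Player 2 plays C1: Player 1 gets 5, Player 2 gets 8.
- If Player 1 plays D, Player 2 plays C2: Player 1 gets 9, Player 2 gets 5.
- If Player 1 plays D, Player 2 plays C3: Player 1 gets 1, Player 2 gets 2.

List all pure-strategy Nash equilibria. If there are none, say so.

none

(A, C1): Player 2 can switch to C2 (0 → 9). Not NE.
(A, C2): Player 1 can switch to B (1 → 2). Not NE.
(A, C3): Player 1 can switch to B (3 → 8). Not NE.
(B, C1): Player 1 can switch to A (8 → 9). Not NE.
(B, C2): Player 1 can switch to C (2 → 6). Not NE.
(B, C3): Player 2 can switch to C1 (1 → 3). Not NE.
(C, C1): Player 1 can switch to A (3 → 9). Not NE.
(C, C2): Player 1 can switch to D (6 → 9). Not NE.
(C, C3): Player 1 can switch to B (7 → 8). Not NE.
(D, C1): Player 1 can switch to A (5 → 9). Not NE.
(The remaining 2 profiles each have a profitable deviation by the same check.)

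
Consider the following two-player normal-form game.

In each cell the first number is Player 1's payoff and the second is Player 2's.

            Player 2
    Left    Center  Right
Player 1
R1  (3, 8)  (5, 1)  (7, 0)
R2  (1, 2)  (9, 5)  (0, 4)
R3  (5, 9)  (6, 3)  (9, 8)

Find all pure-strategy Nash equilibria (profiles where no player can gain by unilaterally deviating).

(R2, Center), (R3, Left)

(R1, Left): Player 1 can switch to R3 (3 → 5). Not NE.
(R1, Center): Player 1 can switch to R2 (5 → 9). Not NE.
(R1, Right): Player 1 can switch to R3 (7 → 9). Not NE.
(R2, Left): Player 1 can switch to R1 (1 → 3). Not NE.
(R2, Center): Player 1 gets 9, best alternative 6; Player 2 gets 5, best alternative 4. No profitable deviation — NE.
(R2, Right): Player 1 can switch to R1 (0 → 7). Not NE.
(R3, Left): Player 1 gets 5, best alternative 3; Player 2 gets 9, best alternative 8. No profitable deviation — NE.
(R3, Center): Player 1 can switch to R2 (6 → 9). Not NE.
(The remaining 1 profile has a profitable deviation by the same check.)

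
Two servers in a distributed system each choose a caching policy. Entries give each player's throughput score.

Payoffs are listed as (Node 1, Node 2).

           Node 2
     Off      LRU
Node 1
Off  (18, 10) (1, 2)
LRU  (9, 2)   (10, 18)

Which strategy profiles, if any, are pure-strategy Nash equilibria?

Pure-strategy Nash equilibria: (Off, Off), (LRU, LRU)

(Off, Off): Node 1 gets 18, best alternative 9; Node 2 gets 10, best alternative 2. No profitable deviation — NE.
(Off, LRU): Node 1 can switch to LRU (1 → 10). Not NE.
(LRU, Off): Node 1 can switch to Off (9 → 18). Not NE.
(LRU, LRU): Node 1 gets 10, best alternative 1; Node 2 gets 18, best alternative 2. No profitable deviation — NE.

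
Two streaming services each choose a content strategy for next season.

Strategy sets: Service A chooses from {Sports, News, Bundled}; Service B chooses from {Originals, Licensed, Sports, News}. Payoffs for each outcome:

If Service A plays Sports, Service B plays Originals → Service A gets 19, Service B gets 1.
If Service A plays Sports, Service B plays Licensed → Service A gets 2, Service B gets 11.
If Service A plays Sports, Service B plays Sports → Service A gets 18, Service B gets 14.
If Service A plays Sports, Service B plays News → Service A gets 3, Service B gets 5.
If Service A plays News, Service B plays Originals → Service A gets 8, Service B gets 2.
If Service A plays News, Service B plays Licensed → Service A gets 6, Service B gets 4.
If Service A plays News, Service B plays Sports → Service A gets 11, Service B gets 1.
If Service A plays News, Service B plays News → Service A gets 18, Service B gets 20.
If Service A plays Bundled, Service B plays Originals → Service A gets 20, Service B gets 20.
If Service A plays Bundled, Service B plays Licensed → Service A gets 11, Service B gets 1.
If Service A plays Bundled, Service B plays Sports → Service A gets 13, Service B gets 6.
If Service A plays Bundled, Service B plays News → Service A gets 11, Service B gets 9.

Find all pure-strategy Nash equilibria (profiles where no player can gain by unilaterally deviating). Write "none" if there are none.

(Sports, Originals): Service A can switch to Bundled (19 → 20). Not NE.
(Sports, Licensed): Service A can switch to News (2 → 6). Not NE.
(Sports, Sports): Service A gets 18, best alternative 13; Service B gets 14, best alternative 11. No profitable deviation — NE.
(Sports, News): Service A can switch to News (3 → 18). Not NE.
(News, Originals): Service A can switch to Sports (8 → 19). Not NE.
(News, Licensed): Service A can switch to Bundled (6 → 11). Not NE.
(News, Sports): Service A can switch to Sports (11 → 18). Not NE.
(News, News): Service A gets 18, best alternative 11; Service B gets 20, best alternative 4. No profitable deviation — NE.
(Bundled, Originals): Service A gets 20, best alternative 19; Service B gets 20, best alternative 9. No profitable deviation — NE.
(The remaining 3 profiles each have a profitable deviation by the same check.)

(Sports, Sports) and (News, News) and (Bundled, Originals)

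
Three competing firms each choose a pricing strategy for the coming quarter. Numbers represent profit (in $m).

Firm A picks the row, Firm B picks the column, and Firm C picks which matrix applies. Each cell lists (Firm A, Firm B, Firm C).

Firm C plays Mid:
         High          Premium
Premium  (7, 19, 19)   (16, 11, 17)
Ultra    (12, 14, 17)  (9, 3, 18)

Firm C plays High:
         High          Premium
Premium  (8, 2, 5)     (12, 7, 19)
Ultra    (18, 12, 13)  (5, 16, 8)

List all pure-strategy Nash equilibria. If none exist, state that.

The pure Nash equilibria are (Premium, Premium, High), (Ultra, High, Mid).

(Premium, High, Mid): Firm A can switch to Ultra (7 → 12). Not NE.
(Premium, High, High): Firm A can switch to Ultra (8 → 18). Not NE.
(Premium, Premium, Mid): Firm B can switch to High (11 → 19). Not NE.
(Premium, Premium, High): Firm A gets 12, best alternative 5; Firm B gets 7, best alternative 2; Firm C gets 19, best alternative 17. No profitable deviation — NE.
(Ultra, High, Mid): Firm A gets 12, best alternative 7; Firm B gets 14, best alternative 3; Firm C gets 17, best alternative 13. No profitable deviation — NE.
(Ultra, High, High): Firm B can switch to Premium (12 → 16). Not NE.
(Ultra, Premium, Mid): Firm A can switch to Premium (9 → 16). Not NE.
(Ultra, Premium, High): Firm A can switch to Premium (5 → 12). Not NE.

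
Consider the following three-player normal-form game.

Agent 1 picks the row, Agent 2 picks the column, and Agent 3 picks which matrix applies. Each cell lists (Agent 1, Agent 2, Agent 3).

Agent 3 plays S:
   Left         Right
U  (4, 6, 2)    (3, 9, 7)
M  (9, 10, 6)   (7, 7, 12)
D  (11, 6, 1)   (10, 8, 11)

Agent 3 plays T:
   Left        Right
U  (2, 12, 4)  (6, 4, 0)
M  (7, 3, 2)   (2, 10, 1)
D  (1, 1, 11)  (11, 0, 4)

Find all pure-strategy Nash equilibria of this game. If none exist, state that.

(U, Left, S): Agent 1 can switch to M (4 → 9). Not NE.
(U, Left, T): Agent 1 can switch to M (2 → 7). Not NE.
(U, Right, S): Agent 1 can switch to M (3 → 7). Not NE.
(U, Right, T): Agent 1 can switch to D (6 → 11). Not NE.
(M, Left, S): Agent 1 can switch to D (9 → 11). Not NE.
(M, Left, T): Agent 2 can switch to Right (3 → 10). Not NE.
(M, Right, S): Agent 1 can switch to D (7 → 10). Not NE.
(M, Right, T): Agent 1 can switch to U (2 → 6). Not NE.
(D, Right, S): Agent 1 gets 10, best alternative 7; Agent 2 gets 8, best alternative 6; Agent 3 gets 11, best alternative 4. No profitable deviation — NE.
(The remaining 3 profiles each have a profitable deviation by the same check.)

Pure NE: (D, Right, S)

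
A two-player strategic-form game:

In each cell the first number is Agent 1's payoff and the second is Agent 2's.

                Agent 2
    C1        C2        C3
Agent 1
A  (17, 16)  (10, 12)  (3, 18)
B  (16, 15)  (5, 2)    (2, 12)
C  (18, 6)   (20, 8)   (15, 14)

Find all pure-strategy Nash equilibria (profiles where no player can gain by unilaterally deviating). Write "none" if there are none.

Pure NE: (C, C3)

Agent 1 against C1: payoffs 17, 16, 18 → best response C.
Agent 1 against C2: payoffs 10, 5, 20 → best response C.
Agent 1 against C3: payoffs 3, 2, 15 → best response C.
Agent 2 against A: payoffs 16, 12, 18 → best response C3.
Agent 2 against B: payoffs 15, 2, 12 → best response C1.
Agent 2 against C: payoffs 6, 8, 14 → best response C3.
Mutual best responses: (C, C3).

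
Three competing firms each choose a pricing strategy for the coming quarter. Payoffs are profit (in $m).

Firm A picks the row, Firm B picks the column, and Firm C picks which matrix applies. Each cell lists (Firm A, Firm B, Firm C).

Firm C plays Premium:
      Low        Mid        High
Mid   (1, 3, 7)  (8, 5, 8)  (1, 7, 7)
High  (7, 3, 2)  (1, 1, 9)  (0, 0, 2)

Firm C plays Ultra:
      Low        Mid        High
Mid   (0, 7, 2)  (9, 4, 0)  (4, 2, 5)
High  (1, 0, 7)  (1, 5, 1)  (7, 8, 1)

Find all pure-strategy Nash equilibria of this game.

Pure NE: (Mid, High, Premium)

For each strategy profile, look for a profitable unilateral deviation.
(Mid, Low, Premium): Firm A can switch to High (1 → 7). Not NE.
(Mid, Low, Ultra): Firm A can switch to High (0 → 1). Not NE.
(Mid, Mid, Premium): Firm B can switch to High (5 → 7). Not NE.
(Mid, Mid, Ultra): Firm B can switch to Low (4 → 7). Not NE.
(Mid, High, Premium): Firm A gets 1, best alternative 0; Firm B gets 7, best alternative 5; Firm C gets 7, best alternative 5. No profitable deviation — NE.
(Mid, High, Ultra): Firm A can switch to High (4 → 7). Not NE.
(High, Low, Premium): Firm C can switch to Ultra (2 → 7). Not NE.
(High, Low, Ultra): Firm B can switch to Mid (0 → 5). Not NE.
(High, Mid, Premium): Firm A can switch to Mid (1 → 8). Not NE.
(The remaining 3 profiles each have a profitable deviation by the same check.)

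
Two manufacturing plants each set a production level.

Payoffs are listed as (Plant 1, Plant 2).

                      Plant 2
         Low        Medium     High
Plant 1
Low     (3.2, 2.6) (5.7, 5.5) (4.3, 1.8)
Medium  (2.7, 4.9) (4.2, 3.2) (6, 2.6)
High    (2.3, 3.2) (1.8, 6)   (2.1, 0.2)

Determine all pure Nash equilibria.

Pure NE: (Low, Medium)

Plant 1 against Low: payoffs 3.2, 2.7, 2.3 → best response Low.
Plant 1 against Medium: payoffs 5.7, 4.2, 1.8 → best response Low.
Plant 1 against High: payoffs 4.3, 6, 2.1 → best response Medium.
Plant 2 against Low: payoffs 2.6, 5.5, 1.8 → best response Medium.
Plant 2 against Medium: payoffs 4.9, 3.2, 2.6 → best response Low.
Plant 2 against High: payoffs 3.2, 6, 0.2 → best response Medium.
Mutual best responses: (Low, Medium).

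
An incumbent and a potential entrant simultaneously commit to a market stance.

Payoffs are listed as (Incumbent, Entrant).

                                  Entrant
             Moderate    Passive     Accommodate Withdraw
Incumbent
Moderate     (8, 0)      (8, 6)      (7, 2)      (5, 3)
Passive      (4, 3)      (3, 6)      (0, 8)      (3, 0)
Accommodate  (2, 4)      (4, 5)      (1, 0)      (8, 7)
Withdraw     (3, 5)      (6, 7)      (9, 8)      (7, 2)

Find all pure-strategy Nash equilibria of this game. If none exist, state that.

Incumbent against Moderate: payoffs 8, 4, 2, 3 → best response Moderate.
Incumbent against Passive: payoffs 8, 3, 4, 6 → best response Moderate.
Incumbent against Accommodate: payoffs 7, 0, 1, 9 → best response Withdraw.
Incumbent against Withdraw: payoffs 5, 3, 8, 7 → best response Accommodate.
Entrant against Moderate: payoffs 0, 6, 2, 3 → best response Passive.
Entrant against Passive: payoffs 3, 6, 8, 0 → best response Accommodate.
Entrant against Accommodate: payoffs 4, 5, 0, 7 → best response Withdraw.
Entrant against Withdraw: payoffs 5, 7, 8, 2 → best response Accommodate.
Mutual best responses: (Moderate, Passive); (Accommodate, Withdraw); (Withdraw, Accommodate).

The pure Nash equilibria are (Moderate, Passive), (Accommodate, Withdraw), (Withdraw, Accommodate).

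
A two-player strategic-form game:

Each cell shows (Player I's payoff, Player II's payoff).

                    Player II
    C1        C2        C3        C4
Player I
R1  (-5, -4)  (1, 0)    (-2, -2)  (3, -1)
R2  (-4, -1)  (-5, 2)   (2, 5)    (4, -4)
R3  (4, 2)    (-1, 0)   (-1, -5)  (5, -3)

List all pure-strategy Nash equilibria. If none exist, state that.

(R1, C2), (R2, C3), (R3, C1)

(R1, C1): Player I can switch to R2 (-5 → -4). Not NE.
(R1, C2): Player I gets 1, best alternative -1; Player II gets 0, best alternative -1. No profitable deviation — NE.
(R1, C3): Player I can switch to R2 (-2 → 2). Not NE.
(R1, C4): Player I can switch to R2 (3 → 4). Not NE.
(R2, C1): Player I can switch to R3 (-4 → 4). Not NE.
(R2, C2): Player I can switch to R1 (-5 → 1). Not NE.
(R2, C3): Player I gets 2, best alternative -1; Player II gets 5, best alternative 2. No profitable deviation — NE.
(R2, C4): Player I can switch to R3 (4 → 5). Not NE.
(R3, C1): Player I gets 4, best alternative -4; Player II gets 2, best alternative 0. No profitable deviation — NE.
(R3, C2): Player I can switch to R1 (-1 → 1). Not NE.
(R3, C3): Player I can switch to R2 (-1 → 2). Not NE.
(The remaining 1 profile has a profitable deviation by the same check.)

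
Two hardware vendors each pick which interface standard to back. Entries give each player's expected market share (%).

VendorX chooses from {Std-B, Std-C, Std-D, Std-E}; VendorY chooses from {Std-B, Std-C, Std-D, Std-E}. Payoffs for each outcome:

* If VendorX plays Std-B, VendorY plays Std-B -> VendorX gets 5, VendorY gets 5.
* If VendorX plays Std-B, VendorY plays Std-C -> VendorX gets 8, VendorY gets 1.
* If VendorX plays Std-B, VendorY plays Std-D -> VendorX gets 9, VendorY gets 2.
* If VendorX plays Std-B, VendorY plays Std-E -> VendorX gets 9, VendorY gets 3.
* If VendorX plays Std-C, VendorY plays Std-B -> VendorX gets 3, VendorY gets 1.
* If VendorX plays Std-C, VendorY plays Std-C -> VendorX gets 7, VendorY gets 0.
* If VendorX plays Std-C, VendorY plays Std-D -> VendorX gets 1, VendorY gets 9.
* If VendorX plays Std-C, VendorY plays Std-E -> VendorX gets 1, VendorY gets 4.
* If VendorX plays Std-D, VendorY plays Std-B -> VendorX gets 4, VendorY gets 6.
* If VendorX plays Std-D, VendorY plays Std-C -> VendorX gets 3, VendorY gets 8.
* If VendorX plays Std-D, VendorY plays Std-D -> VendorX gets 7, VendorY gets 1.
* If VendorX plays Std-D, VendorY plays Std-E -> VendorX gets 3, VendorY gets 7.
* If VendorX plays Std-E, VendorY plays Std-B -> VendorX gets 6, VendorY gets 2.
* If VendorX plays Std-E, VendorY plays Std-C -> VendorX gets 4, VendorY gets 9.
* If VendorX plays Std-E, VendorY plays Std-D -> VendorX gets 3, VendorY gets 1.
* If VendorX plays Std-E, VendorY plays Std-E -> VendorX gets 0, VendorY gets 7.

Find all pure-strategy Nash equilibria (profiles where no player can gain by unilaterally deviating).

This game has no pure Nash equilibrium.

(Std-B, Std-B): VendorX can switch to Std-E (5 → 6). Not NE.
(Std-B, Std-C): VendorY can switch to Std-B (1 → 5). Not NE.
(Std-B, Std-D): VendorY can switch to Std-B (2 → 5). Not NE.
(Std-B, Std-E): VendorY can switch to Std-B (3 → 5). Not NE.
(Std-C, Std-B): VendorX can switch to Std-B (3 → 5). Not NE.
(Std-C, Std-C): VendorX can switch to Std-B (7 → 8). Not NE.
(Std-C, Std-D): VendorX can switch to Std-B (1 → 9). Not NE.
(Std-C, Std-E): VendorX can switch to Std-B (1 → 9). Not NE.
(The remaining 8 profiles each have a profitable deviation by the same check.)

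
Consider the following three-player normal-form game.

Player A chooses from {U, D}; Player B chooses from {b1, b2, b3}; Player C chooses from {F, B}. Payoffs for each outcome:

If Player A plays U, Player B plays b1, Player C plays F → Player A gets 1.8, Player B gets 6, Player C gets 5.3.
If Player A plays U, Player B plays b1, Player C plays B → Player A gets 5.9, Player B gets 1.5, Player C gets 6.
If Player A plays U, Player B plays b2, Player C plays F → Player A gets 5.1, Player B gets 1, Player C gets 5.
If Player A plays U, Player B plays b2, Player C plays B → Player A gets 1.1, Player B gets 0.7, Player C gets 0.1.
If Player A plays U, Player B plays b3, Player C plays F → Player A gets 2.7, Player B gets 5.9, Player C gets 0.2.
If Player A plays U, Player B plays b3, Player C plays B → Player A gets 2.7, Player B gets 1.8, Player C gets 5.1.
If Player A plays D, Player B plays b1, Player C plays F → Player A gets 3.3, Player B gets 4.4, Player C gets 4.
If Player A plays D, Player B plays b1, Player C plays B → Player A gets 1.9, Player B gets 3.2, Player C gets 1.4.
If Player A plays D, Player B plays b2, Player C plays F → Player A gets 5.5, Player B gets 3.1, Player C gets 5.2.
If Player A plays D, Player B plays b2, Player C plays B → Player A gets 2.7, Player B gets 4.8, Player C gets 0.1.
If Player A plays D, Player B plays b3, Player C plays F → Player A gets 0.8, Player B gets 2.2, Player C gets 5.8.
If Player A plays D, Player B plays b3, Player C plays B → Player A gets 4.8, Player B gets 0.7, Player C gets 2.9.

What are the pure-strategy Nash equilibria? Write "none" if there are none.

The unique pure-strategy Nash equilibrium is (D, b1, F).

Player A against (b1, F): payoffs 1.8, 3.3 → best response D.
Player A against (b1, B): payoffs 5.9, 1.9 → best response U.
Player A against (b2, F): payoffs 5.1, 5.5 → best response D.
Player A against (b2, B): payoffs 1.1, 2.7 → best response D.
Player A against (b3, F): payoffs 2.7, 0.8 → best response U.
Player A against (b3, B): payoffs 2.7, 4.8 → best response D.
Player B against (U, F): payoffs 6, 1, 5.9 → best response b1.
Player B against (U, B): payoffs 1.5, 0.7, 1.8 → best response b3.
Player B against (D, F): payoffs 4.4, 3.1, 2.2 → best response b1.
Player B against (D, B): payoffs 3.2, 4.8, 0.7 → best response b2.
Player C against (U, b1): payoffs 5.3, 6 → best response B.
Player C against (U, b2): payoffs 5, 0.1 → best response F.
Player C against (U, b3): payoffs 0.2, 5.1 → best response B.
Player C against (D, b1): payoffs 4, 1.4 → best response F.
Player C against (D, b2): payoffs 5.2, 0.1 → best response F.
Player C against (D, b3): payoffs 5.8, 2.9 → best response F.
Mutual best responses: (D, b1, F).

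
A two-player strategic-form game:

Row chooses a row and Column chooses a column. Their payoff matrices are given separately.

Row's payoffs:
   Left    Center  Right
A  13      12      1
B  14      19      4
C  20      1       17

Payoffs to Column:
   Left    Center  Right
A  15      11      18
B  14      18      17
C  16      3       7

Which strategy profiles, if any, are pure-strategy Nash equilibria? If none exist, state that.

(A, Left): Row can switch to B (13 → 14). Not NE.
(A, Center): Row can switch to B (12 → 19). Not NE.
(A, Right): Row can switch to B (1 → 4). Not NE.
(B, Left): Row can switch to C (14 → 20). Not NE.
(B, Center): Row gets 19, best alternative 12; Column gets 18, best alternative 17. No profitable deviation — NE.
(B, Right): Row can switch to C (4 → 17). Not NE.
(C, Left): Row gets 20, best alternative 14; Column gets 16, best alternative 7. No profitable deviation — NE.
(C, Center): Row can switch to A (1 → 12). Not NE.
(C, Right): Column can switch to Left (7 → 16). Not NE.

The pure Nash equilibria are (B, Center); (C, Left).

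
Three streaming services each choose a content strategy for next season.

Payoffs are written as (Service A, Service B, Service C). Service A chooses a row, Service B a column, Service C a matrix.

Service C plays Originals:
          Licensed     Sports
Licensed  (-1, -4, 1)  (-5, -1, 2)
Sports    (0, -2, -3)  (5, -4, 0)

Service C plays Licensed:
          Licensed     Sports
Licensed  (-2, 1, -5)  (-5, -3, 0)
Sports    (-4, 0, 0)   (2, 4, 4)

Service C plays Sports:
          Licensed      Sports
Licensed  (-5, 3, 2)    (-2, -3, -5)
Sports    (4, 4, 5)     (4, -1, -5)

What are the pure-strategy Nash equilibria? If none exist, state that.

Pure-strategy Nash equilibria: (Sports, Licensed, Sports), (Sports, Sports, Licensed)

Service A against (Licensed, Originals): payoffs -1, 0 → best response Sports.
Service A against (Licensed, Licensed): payoffs -2, -4 → best response Licensed.
Service A against (Licensed, Sports): payoffs -5, 4 → best response Sports.
Service A against (Sports, Originals): payoffs -5, 5 → best response Sports.
Service A against (Sports, Licensed): payoffs -5, 2 → best response Sports.
Service A against (Sports, Sports): payoffs -2, 4 → best response Sports.
Service B against (Licensed, Originals): payoffs -4, -1 → best response Sports.
Service B against (Licensed, Licensed): payoffs 1, -3 → best response Licensed.
Service B against (Licensed, Sports): payoffs 3, -3 → best response Licensed.
Service B against (Sports, Originals): payoffs -2, -4 → best response Licensed.
Service B against (Sports, Licensed): payoffs 0, 4 → best response Sports.
Service B against (Sports, Sports): payoffs 4, -1 → best response Licensed.
Service C against (Licensed, Licensed): payoffs 1, -5, 2 → best response Sports.
Service C against (Licensed, Sports): payoffs 2, 0, -5 → best response Originals.
Service C against (Sports, Licensed): payoffs -3, 0, 5 → best response Sports.
Service C against (Sports, Sports): payoffs 0, 4, -5 → best response Licensed.
Mutual best responses: (Sports, Licensed, Sports); (Sports, Sports, Licensed).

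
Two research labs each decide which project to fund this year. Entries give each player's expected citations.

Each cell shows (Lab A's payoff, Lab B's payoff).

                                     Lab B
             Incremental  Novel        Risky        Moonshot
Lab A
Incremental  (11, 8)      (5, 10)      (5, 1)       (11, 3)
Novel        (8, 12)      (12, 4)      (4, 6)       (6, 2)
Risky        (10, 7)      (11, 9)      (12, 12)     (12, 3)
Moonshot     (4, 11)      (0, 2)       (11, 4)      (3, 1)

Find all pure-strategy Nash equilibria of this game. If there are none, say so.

(Risky, Risky)

(Incremental, Incremental): Lab B can switch to Novel (8 → 10). Not NE.
(Incremental, Novel): Lab A can switch to Novel (5 → 12). Not NE.
(Incremental, Risky): Lab A can switch to Risky (5 → 12). Not NE.
(Incremental, Moonshot): Lab A can switch to Risky (11 → 12). Not NE.
(Novel, Incremental): Lab A can switch to Incremental (8 → 11). Not NE.
(Novel, Novel): Lab B can switch to Incremental (4 → 12). Not NE.
(Novel, Risky): Lab A can switch to Incremental (4 → 5). Not NE.
(Novel, Moonshot): Lab A can switch to Incremental (6 → 11). Not NE.
(Risky, Incremental): Lab A can switch to Incremental (10 → 11). Not NE.
(Risky, Novel): Lab A can switch to Novel (11 → 12). Not NE.
(Risky, Risky): Lab A gets 12, best alternative 11; Lab B gets 12, best alternative 9. No profitable deviation — NE.
(Risky, Moonshot): Lab B can switch to Incremental (3 → 7). Not NE.
(Moonshot, Incremental): Lab A can switch to Incremental (4 → 11). Not NE.
(The remaining 3 profiles each have a profitable deviation by the same check.)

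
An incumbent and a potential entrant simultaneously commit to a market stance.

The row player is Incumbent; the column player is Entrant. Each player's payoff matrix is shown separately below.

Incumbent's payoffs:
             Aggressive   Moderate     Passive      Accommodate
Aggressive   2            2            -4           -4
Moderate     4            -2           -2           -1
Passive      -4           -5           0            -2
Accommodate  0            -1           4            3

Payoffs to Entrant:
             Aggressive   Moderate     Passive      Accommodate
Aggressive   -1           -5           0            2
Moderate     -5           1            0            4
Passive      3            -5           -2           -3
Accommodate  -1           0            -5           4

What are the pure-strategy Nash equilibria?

Pure NE: (Accommodate, Accommodate)

(Aggressive, Aggressive): Incumbent can switch to Moderate (2 → 4). Not NE.
(Aggressive, Moderate): Entrant can switch to Aggressive (-5 → -1). Not NE.
(Aggressive, Passive): Incumbent can switch to Moderate (-4 → -2). Not NE.
(Aggressive, Accommodate): Incumbent can switch to Moderate (-4 → -1). Not NE.
(Moderate, Aggressive): Entrant can switch to Moderate (-5 → 1). Not NE.
(Moderate, Moderate): Incumbent can switch to Aggressive (-2 → 2). Not NE.
(Moderate, Passive): Incumbent can switch to Passive (-2 → 0). Not NE.
(Moderate, Accommodate): Incumbent can switch to Accommodate (-1 → 3). Not NE.
(Passive, Aggressive): Incumbent can switch to Aggressive (-4 → 2). Not NE.
(Passive, Moderate): Incumbent can switch to Aggressive (-5 → 2). Not NE.
(Passive, Passive): Incumbent can switch to Accommodate (0 → 4). Not NE.
(Passive, Accommodate): Incumbent can switch to Moderate (-2 → -1). Not NE.
(Accommodate, Accommodate): Incumbent gets 3, best alternative -1; Entrant gets 4, best alternative 0. No profitable deviation — NE.
(The remaining 3 profiles each have a profitable deviation by the same check.)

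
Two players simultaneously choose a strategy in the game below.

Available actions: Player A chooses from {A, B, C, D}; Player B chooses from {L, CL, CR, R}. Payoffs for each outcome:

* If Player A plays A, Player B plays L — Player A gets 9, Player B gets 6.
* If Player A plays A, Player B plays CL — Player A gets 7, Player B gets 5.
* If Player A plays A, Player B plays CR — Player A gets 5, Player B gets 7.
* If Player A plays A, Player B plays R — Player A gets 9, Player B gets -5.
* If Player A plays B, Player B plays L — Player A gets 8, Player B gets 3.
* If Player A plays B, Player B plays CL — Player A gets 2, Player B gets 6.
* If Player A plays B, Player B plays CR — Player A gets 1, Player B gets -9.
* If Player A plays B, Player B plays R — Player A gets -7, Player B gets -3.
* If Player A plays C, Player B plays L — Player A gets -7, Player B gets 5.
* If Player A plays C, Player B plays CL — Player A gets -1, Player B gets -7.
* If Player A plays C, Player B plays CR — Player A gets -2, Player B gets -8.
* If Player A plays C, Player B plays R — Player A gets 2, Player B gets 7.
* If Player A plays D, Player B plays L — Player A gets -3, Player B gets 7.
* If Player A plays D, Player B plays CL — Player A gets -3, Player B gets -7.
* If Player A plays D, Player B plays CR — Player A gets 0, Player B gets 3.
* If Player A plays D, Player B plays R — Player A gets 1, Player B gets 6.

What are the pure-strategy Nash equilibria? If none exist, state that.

(A, CR)

For each player, find the best response to each opponent profile; mutual best responses are the pure NE.
Player A against L: payoffs 9, 8, -7, -3 → best response A.
Player A against CL: payoffs 7, 2, -1, -3 → best response A.
Player A against CR: payoffs 5, 1, -2, 0 → best response A.
Player A against R: payoffs 9, -7, 2, 1 → best response A.
Player B against A: payoffs 6, 5, 7, -5 → best response CR.
Player B against B: payoffs 3, 6, -9, -3 → best response CL.
Player B against C: payoffs 5, -7, -8, 7 → best response R.
Player B against D: payoffs 7, -7, 3, 6 → best response L.
Mutual best responses: (A, CR).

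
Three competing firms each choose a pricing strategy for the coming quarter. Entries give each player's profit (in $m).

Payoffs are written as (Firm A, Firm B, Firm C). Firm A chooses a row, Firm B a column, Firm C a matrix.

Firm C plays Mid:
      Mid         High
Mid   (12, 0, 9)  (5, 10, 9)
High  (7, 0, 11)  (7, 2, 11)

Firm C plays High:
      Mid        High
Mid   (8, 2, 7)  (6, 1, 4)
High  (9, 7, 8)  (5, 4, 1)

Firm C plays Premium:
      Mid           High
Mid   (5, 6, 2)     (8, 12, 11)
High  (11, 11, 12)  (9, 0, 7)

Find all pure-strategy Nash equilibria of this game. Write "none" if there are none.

Check each profile: it is a Nash equilibrium iff no player can strictly gain by switching unilaterally.
(Mid, Mid, Mid): Firm B can switch to High (0 → 10). Not NE.
(Mid, Mid, High): Firm A can switch to High (8 → 9). Not NE.
(Mid, Mid, Premium): Firm A can switch to High (5 → 11). Not NE.
(Mid, High, Mid): Firm A can switch to High (5 → 7). Not NE.
(Mid, High, High): Firm B can switch to Mid (1 → 2). Not NE.
(Mid, High, Premium): Firm A can switch to High (8 → 9). Not NE.
(High, Mid, Mid): Firm A can switch to Mid (7 → 12). Not NE.
(High, Mid, High): Firm C can switch to Mid (8 → 11). Not NE.
(High, Mid, Premium): Firm A gets 11, best alternative 5; Firm B gets 11, best alternative 0; Firm C gets 12, best alternative 11. No profitable deviation — NE.
(High, High, Mid): Firm A gets 7, best alternative 5; Firm B gets 2, best alternative 0; Firm C gets 11, best alternative 7. No profitable deviation — NE.
(High, High, High): Firm A can switch to Mid (5 → 6). Not NE.
(High, High, Premium): Firm B can switch to Mid (0 → 11). Not NE.

Pure-strategy Nash equilibria: (High, Mid, Premium), (High, High, Mid)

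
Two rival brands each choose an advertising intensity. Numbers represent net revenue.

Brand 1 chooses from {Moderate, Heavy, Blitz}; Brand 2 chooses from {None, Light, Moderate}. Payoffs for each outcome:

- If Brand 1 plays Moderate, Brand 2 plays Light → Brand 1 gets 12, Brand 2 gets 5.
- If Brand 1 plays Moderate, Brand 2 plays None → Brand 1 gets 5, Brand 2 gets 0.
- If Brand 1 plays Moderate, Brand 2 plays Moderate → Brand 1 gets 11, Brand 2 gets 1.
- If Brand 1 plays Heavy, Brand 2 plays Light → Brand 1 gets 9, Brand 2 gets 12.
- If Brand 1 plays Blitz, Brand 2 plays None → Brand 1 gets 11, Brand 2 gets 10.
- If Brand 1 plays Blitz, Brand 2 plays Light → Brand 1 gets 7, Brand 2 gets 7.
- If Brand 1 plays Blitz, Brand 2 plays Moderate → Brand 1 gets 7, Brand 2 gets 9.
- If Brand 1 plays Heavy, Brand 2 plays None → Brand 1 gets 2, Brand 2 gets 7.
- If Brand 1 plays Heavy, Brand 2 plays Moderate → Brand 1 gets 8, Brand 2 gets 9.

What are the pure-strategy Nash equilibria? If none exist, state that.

The pure Nash equilibria are (Moderate, Light), (Blitz, None).

For each player, find the best response to each opponent profile; mutual best responses are the pure NE.
Brand 1 against None: payoffs 5, 2, 11 → best response Blitz.
Brand 1 against Light: payoffs 12, 9, 7 → best response Moderate.
Brand 1 against Moderate: payoffs 11, 8, 7 → best response Moderate.
Brand 2 against Moderate: payoffs 0, 5, 1 → best response Light.
Brand 2 against Heavy: payoffs 7, 12, 9 → best response Light.
Brand 2 against Blitz: payoffs 10, 7, 9 → best response None.
Mutual best responses: (Moderate, Light); (Blitz, None).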